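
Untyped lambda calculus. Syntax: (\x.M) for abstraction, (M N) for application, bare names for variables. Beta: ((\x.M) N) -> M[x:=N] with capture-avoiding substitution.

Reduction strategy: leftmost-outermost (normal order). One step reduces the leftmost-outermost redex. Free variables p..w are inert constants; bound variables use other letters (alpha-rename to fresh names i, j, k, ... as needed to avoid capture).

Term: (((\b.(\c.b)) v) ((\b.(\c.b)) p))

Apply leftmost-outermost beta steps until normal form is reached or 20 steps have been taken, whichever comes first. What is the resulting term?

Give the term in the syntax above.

Step 0: (((\b.(\c.b)) v) ((\b.(\c.b)) p))
Step 1: ((\c.v) ((\b.(\c.b)) p))
Step 2: v

Answer: v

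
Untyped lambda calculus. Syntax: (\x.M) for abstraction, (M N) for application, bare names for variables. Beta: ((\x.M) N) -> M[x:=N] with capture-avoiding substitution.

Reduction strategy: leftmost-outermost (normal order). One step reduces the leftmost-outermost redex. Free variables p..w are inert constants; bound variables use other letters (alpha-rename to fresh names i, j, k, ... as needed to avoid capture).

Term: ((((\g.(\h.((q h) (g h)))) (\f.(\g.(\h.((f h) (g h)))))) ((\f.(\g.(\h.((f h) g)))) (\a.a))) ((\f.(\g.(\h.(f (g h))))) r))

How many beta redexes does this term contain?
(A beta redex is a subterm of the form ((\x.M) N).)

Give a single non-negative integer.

Answer: 3

Derivation:
Term: ((((\g.(\h.((q h) (g h)))) (\f.(\g.(\h.((f h) (g h)))))) ((\f.(\g.(\h.((f h) g)))) (\a.a))) ((\f.(\g.(\h.(f (g h))))) r))
  Redex: ((\g.(\h.((q h) (g h)))) (\f.(\g.(\h.((f h) (g h))))))
  Redex: ((\f.(\g.(\h.((f h) g)))) (\a.a))
  Redex: ((\f.(\g.(\h.(f (g h))))) r)
Total redexes: 3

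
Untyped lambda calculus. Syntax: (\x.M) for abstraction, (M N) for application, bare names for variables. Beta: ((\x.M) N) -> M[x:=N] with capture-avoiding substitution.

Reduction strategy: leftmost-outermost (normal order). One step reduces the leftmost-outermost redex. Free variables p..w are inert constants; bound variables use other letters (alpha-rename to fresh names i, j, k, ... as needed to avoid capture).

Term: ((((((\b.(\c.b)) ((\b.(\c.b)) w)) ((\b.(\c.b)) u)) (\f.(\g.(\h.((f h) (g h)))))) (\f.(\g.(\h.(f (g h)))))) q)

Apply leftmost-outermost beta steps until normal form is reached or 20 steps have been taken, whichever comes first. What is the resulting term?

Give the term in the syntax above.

Answer: ((w (\f.(\g.(\h.(f (g h)))))) q)

Derivation:
Step 0: ((((((\b.(\c.b)) ((\b.(\c.b)) w)) ((\b.(\c.b)) u)) (\f.(\g.(\h.((f h) (g h)))))) (\f.(\g.(\h.(f (g h)))))) q)
Step 1: (((((\c.((\b.(\c.b)) w)) ((\b.(\c.b)) u)) (\f.(\g.(\h.((f h) (g h)))))) (\f.(\g.(\h.(f (g h)))))) q)
Step 2: (((((\b.(\c.b)) w) (\f.(\g.(\h.((f h) (g h)))))) (\f.(\g.(\h.(f (g h)))))) q)
Step 3: ((((\c.w) (\f.(\g.(\h.((f h) (g h)))))) (\f.(\g.(\h.(f (g h)))))) q)
Step 4: ((w (\f.(\g.(\h.(f (g h)))))) q)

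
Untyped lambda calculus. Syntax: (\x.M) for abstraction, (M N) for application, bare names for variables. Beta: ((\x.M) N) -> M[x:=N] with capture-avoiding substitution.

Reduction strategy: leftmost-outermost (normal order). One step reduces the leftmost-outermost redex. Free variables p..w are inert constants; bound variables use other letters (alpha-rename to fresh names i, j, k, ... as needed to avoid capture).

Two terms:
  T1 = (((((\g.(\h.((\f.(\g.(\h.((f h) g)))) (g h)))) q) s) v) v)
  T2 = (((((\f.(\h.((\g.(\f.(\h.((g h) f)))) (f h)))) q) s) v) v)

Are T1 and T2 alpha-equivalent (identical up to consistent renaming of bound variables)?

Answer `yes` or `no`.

Term 1: (((((\g.(\h.((\f.(\g.(\h.((f h) g)))) (g h)))) q) s) v) v)
Term 2: (((((\f.(\h.((\g.(\f.(\h.((g h) f)))) (f h)))) q) s) v) v)
Alpha-equivalence: compare structure up to binder renaming.
Result: True

Answer: yes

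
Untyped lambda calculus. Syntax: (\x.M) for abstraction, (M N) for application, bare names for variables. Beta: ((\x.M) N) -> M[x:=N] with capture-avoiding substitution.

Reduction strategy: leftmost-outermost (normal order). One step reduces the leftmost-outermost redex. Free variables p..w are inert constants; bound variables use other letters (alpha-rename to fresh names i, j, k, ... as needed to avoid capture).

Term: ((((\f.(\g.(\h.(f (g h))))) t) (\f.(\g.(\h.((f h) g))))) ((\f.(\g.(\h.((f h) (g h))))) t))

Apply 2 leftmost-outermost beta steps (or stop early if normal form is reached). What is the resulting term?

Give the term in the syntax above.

Step 0: ((((\f.(\g.(\h.(f (g h))))) t) (\f.(\g.(\h.((f h) g))))) ((\f.(\g.(\h.((f h) (g h))))) t))
Step 1: (((\g.(\h.(t (g h)))) (\f.(\g.(\h.((f h) g))))) ((\f.(\g.(\h.((f h) (g h))))) t))
Step 2: ((\h.(t ((\f.(\g.(\h.((f h) g)))) h))) ((\f.(\g.(\h.((f h) (g h))))) t))

Answer: ((\h.(t ((\f.(\g.(\h.((f h) g)))) h))) ((\f.(\g.(\h.((f h) (g h))))) t))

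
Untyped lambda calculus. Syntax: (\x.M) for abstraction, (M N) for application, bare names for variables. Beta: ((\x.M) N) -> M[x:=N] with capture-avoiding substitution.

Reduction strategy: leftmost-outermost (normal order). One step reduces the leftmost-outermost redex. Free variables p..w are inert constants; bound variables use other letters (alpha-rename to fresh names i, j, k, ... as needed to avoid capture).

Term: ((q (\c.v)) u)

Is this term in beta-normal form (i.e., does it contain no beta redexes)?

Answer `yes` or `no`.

Answer: yes

Derivation:
Term: ((q (\c.v)) u)
No beta redexes found.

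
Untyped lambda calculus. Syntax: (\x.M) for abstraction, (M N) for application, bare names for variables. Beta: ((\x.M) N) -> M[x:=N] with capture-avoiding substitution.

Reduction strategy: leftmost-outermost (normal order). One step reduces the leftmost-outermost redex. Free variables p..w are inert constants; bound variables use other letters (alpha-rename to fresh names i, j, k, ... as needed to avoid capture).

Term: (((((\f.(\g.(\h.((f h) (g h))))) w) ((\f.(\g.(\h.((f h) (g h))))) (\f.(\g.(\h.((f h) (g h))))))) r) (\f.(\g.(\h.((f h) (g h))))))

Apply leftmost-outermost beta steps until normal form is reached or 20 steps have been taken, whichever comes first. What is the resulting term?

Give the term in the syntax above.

Answer: (((w r) (\h.(\i.((h i) ((r h) i))))) (\f.(\g.(\h.((f h) (g h))))))

Derivation:
Step 0: (((((\f.(\g.(\h.((f h) (g h))))) w) ((\f.(\g.(\h.((f h) (g h))))) (\f.(\g.(\h.((f h) (g h))))))) r) (\f.(\g.(\h.((f h) (g h))))))
Step 1: ((((\g.(\h.((w h) (g h)))) ((\f.(\g.(\h.((f h) (g h))))) (\f.(\g.(\h.((f h) (g h))))))) r) (\f.(\g.(\h.((f h) (g h))))))
Step 2: (((\h.((w h) (((\f.(\g.(\h.((f h) (g h))))) (\f.(\g.(\h.((f h) (g h)))))) h))) r) (\f.(\g.(\h.((f h) (g h))))))
Step 3: (((w r) (((\f.(\g.(\h.((f h) (g h))))) (\f.(\g.(\h.((f h) (g h)))))) r)) (\f.(\g.(\h.((f h) (g h))))))
Step 4: (((w r) ((\g.(\h.(((\f.(\g.(\h.((f h) (g h))))) h) (g h)))) r)) (\f.(\g.(\h.((f h) (g h))))))
Step 5: (((w r) (\h.(((\f.(\g.(\h.((f h) (g h))))) h) (r h)))) (\f.(\g.(\h.((f h) (g h))))))
Step 6: (((w r) (\h.((\g.(\i.((h i) (g i)))) (r h)))) (\f.(\g.(\h.((f h) (g h))))))
Step 7: (((w r) (\h.(\i.((h i) ((r h) i))))) (\f.(\g.(\h.((f h) (g h))))))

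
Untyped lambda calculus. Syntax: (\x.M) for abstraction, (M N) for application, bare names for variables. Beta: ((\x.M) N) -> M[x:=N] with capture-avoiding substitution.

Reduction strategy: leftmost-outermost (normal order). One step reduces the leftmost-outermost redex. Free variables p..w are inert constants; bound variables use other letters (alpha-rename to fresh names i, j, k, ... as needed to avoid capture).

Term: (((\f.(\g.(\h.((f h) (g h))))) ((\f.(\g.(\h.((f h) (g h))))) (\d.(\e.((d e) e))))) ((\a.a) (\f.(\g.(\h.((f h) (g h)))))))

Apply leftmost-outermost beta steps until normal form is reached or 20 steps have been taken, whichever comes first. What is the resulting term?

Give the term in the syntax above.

Answer: (\h.((h (h (\g.(\i.((h i) (g i)))))) ((h (\g.(\i.((h i) (g i))))) (h (\g.(\i.((h i) (g i))))))))

Derivation:
Step 0: (((\f.(\g.(\h.((f h) (g h))))) ((\f.(\g.(\h.((f h) (g h))))) (\d.(\e.((d e) e))))) ((\a.a) (\f.(\g.(\h.((f h) (g h)))))))
Step 1: ((\g.(\h.((((\f.(\g.(\h.((f h) (g h))))) (\d.(\e.((d e) e)))) h) (g h)))) ((\a.a) (\f.(\g.(\h.((f h) (g h)))))))
Step 2: (\h.((((\f.(\g.(\h.((f h) (g h))))) (\d.(\e.((d e) e)))) h) (((\a.a) (\f.(\g.(\h.((f h) (g h)))))) h)))
Step 3: (\h.(((\g.(\h.(((\d.(\e.((d e) e))) h) (g h)))) h) (((\a.a) (\f.(\g.(\h.((f h) (g h)))))) h)))
Step 4: (\h.((\i.(((\d.(\e.((d e) e))) i) (h i))) (((\a.a) (\f.(\g.(\h.((f h) (g h)))))) h)))
Step 5: (\h.(((\d.(\e.((d e) e))) (((\a.a) (\f.(\g.(\h.((f h) (g h)))))) h)) (h (((\a.a) (\f.(\g.(\h.((f h) (g h)))))) h))))
Step 6: (\h.((\e.(((((\a.a) (\f.(\g.(\h.((f h) (g h)))))) h) e) e)) (h (((\a.a) (\f.(\g.(\h.((f h) (g h)))))) h))))
Step 7: (\h.(((((\a.a) (\f.(\g.(\h.((f h) (g h)))))) h) (h (((\a.a) (\f.(\g.(\h.((f h) (g h)))))) h))) (h (((\a.a) (\f.(\g.(\h.((f h) (g h)))))) h))))
Step 8: (\h.((((\f.(\g.(\h.((f h) (g h))))) h) (h (((\a.a) (\f.(\g.(\h.((f h) (g h)))))) h))) (h (((\a.a) (\f.(\g.(\h.((f h) (g h)))))) h))))
Step 9: (\h.(((\g.(\i.((h i) (g i)))) (h (((\a.a) (\f.(\g.(\h.((f h) (g h)))))) h))) (h (((\a.a) (\f.(\g.(\h.((f h) (g h)))))) h))))
Step 10: (\h.((\i.((h i) ((h (((\a.a) (\f.(\g.(\h.((f h) (g h)))))) h)) i))) (h (((\a.a) (\f.(\g.(\h.((f h) (g h)))))) h))))
Step 11: (\h.((h (h (((\a.a) (\f.(\g.(\h.((f h) (g h)))))) h))) ((h (((\a.a) (\f.(\g.(\h.((f h) (g h)))))) h)) (h (((\a.a) (\f.(\g.(\h.((f h) (g h)))))) h)))))
Step 12: (\h.((h (h ((\f.(\g.(\h.((f h) (g h))))) h))) ((h (((\a.a) (\f.(\g.(\h.((f h) (g h)))))) h)) (h (((\a.a) (\f.(\g.(\h.((f h) (g h)))))) h)))))
Step 13: (\h.((h (h (\g.(\i.((h i) (g i)))))) ((h (((\a.a) (\f.(\g.(\h.((f h) (g h)))))) h)) (h (((\a.a) (\f.(\g.(\h.((f h) (g h)))))) h)))))
Step 14: (\h.((h (h (\g.(\i.((h i) (g i)))))) ((h ((\f.(\g.(\h.((f h) (g h))))) h)) (h (((\a.a) (\f.(\g.(\h.((f h) (g h)))))) h)))))
Step 15: (\h.((h (h (\g.(\i.((h i) (g i)))))) ((h (\g.(\i.((h i) (g i))))) (h (((\a.a) (\f.(\g.(\h.((f h) (g h)))))) h)))))
Step 16: (\h.((h (h (\g.(\i.((h i) (g i)))))) ((h (\g.(\i.((h i) (g i))))) (h ((\f.(\g.(\h.((f h) (g h))))) h)))))
Step 17: (\h.((h (h (\g.(\i.((h i) (g i)))))) ((h (\g.(\i.((h i) (g i))))) (h (\g.(\i.((h i) (g i))))))))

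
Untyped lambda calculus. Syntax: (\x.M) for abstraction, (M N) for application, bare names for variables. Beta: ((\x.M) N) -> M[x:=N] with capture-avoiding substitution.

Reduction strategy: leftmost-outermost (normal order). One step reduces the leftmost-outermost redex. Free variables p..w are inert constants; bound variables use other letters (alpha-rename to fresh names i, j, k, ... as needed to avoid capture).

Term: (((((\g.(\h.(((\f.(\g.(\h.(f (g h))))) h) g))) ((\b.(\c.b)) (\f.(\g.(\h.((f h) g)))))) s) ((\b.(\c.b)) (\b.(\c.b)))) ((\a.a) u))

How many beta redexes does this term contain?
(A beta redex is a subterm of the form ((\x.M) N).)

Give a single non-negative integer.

Term: (((((\g.(\h.(((\f.(\g.(\h.(f (g h))))) h) g))) ((\b.(\c.b)) (\f.(\g.(\h.((f h) g)))))) s) ((\b.(\c.b)) (\b.(\c.b)))) ((\a.a) u))
  Redex: ((\g.(\h.(((\f.(\g.(\h.(f (g h))))) h) g))) ((\b.(\c.b)) (\f.(\g.(\h.((f h) g))))))
  Redex: ((\f.(\g.(\h.(f (g h))))) h)
  Redex: ((\b.(\c.b)) (\f.(\g.(\h.((f h) g)))))
  Redex: ((\b.(\c.b)) (\b.(\c.b)))
  Redex: ((\a.a) u)
Total redexes: 5

Answer: 5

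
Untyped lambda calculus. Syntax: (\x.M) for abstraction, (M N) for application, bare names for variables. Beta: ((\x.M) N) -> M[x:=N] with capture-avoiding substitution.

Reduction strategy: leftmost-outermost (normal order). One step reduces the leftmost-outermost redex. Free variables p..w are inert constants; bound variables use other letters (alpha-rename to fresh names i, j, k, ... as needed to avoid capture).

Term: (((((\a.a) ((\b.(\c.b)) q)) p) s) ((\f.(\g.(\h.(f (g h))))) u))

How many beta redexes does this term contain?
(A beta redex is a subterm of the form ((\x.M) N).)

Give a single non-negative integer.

Answer: 3

Derivation:
Term: (((((\a.a) ((\b.(\c.b)) q)) p) s) ((\f.(\g.(\h.(f (g h))))) u))
  Redex: ((\a.a) ((\b.(\c.b)) q))
  Redex: ((\b.(\c.b)) q)
  Redex: ((\f.(\g.(\h.(f (g h))))) u)
Total redexes: 3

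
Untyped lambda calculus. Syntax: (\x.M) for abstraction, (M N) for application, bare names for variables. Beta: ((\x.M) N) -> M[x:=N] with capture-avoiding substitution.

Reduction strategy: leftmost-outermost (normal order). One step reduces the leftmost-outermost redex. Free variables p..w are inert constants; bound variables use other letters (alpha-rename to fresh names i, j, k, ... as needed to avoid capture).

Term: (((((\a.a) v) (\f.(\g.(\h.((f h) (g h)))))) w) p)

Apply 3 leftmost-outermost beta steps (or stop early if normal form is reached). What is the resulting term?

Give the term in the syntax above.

Step 0: (((((\a.a) v) (\f.(\g.(\h.((f h) (g h)))))) w) p)
Step 1: (((v (\f.(\g.(\h.((f h) (g h)))))) w) p)
Step 2: (normal form reached)

Answer: (((v (\f.(\g.(\h.((f h) (g h)))))) w) p)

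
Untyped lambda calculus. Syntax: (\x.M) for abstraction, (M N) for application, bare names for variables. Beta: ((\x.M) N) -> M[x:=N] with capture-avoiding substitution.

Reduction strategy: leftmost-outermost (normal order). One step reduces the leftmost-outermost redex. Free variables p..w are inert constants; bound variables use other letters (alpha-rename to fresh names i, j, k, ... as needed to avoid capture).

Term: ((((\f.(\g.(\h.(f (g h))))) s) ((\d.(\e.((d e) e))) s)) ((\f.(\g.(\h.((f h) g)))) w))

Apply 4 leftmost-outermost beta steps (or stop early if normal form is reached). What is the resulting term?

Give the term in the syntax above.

Answer: (s ((\e.((s e) e)) ((\f.(\g.(\h.((f h) g)))) w)))

Derivation:
Step 0: ((((\f.(\g.(\h.(f (g h))))) s) ((\d.(\e.((d e) e))) s)) ((\f.(\g.(\h.((f h) g)))) w))
Step 1: (((\g.(\h.(s (g h)))) ((\d.(\e.((d e) e))) s)) ((\f.(\g.(\h.((f h) g)))) w))
Step 2: ((\h.(s (((\d.(\e.((d e) e))) s) h))) ((\f.(\g.(\h.((f h) g)))) w))
Step 3: (s (((\d.(\e.((d e) e))) s) ((\f.(\g.(\h.((f h) g)))) w)))
Step 4: (s ((\e.((s e) e)) ((\f.(\g.(\h.((f h) g)))) w)))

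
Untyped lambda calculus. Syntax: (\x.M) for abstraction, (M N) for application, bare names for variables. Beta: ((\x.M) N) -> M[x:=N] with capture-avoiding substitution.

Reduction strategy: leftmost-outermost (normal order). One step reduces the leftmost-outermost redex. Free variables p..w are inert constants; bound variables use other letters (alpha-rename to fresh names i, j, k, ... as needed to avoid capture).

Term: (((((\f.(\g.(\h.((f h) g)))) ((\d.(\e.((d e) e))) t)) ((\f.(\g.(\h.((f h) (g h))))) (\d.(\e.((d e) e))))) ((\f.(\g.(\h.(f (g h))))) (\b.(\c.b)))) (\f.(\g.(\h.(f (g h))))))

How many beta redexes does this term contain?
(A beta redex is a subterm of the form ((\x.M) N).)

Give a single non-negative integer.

Answer: 4

Derivation:
Term: (((((\f.(\g.(\h.((f h) g)))) ((\d.(\e.((d e) e))) t)) ((\f.(\g.(\h.((f h) (g h))))) (\d.(\e.((d e) e))))) ((\f.(\g.(\h.(f (g h))))) (\b.(\c.b)))) (\f.(\g.(\h.(f (g h))))))
  Redex: ((\f.(\g.(\h.((f h) g)))) ((\d.(\e.((d e) e))) t))
  Redex: ((\d.(\e.((d e) e))) t)
  Redex: ((\f.(\g.(\h.((f h) (g h))))) (\d.(\e.((d e) e))))
  Redex: ((\f.(\g.(\h.(f (g h))))) (\b.(\c.b)))
Total redexes: 4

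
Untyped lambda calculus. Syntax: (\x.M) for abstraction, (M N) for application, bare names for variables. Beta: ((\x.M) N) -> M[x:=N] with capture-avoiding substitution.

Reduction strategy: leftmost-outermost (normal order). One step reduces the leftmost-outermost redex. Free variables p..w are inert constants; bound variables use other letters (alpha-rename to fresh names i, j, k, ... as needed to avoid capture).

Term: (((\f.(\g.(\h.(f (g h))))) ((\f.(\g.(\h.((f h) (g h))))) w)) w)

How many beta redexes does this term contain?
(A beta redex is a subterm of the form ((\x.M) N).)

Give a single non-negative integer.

Term: (((\f.(\g.(\h.(f (g h))))) ((\f.(\g.(\h.((f h) (g h))))) w)) w)
  Redex: ((\f.(\g.(\h.(f (g h))))) ((\f.(\g.(\h.((f h) (g h))))) w))
  Redex: ((\f.(\g.(\h.((f h) (g h))))) w)
Total redexes: 2

Answer: 2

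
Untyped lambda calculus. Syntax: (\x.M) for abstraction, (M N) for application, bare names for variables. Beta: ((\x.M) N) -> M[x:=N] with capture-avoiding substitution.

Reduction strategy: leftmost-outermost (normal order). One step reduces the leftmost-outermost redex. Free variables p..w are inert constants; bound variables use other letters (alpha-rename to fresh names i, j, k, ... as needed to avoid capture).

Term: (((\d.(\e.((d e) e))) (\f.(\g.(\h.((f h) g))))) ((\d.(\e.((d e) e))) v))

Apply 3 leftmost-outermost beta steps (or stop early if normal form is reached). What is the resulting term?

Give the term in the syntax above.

Answer: ((\g.(\h.((((\d.(\e.((d e) e))) v) h) g))) ((\d.(\e.((d e) e))) v))

Derivation:
Step 0: (((\d.(\e.((d e) e))) (\f.(\g.(\h.((f h) g))))) ((\d.(\e.((d e) e))) v))
Step 1: ((\e.(((\f.(\g.(\h.((f h) g)))) e) e)) ((\d.(\e.((d e) e))) v))
Step 2: (((\f.(\g.(\h.((f h) g)))) ((\d.(\e.((d e) e))) v)) ((\d.(\e.((d e) e))) v))
Step 3: ((\g.(\h.((((\d.(\e.((d e) e))) v) h) g))) ((\d.(\e.((d e) e))) v))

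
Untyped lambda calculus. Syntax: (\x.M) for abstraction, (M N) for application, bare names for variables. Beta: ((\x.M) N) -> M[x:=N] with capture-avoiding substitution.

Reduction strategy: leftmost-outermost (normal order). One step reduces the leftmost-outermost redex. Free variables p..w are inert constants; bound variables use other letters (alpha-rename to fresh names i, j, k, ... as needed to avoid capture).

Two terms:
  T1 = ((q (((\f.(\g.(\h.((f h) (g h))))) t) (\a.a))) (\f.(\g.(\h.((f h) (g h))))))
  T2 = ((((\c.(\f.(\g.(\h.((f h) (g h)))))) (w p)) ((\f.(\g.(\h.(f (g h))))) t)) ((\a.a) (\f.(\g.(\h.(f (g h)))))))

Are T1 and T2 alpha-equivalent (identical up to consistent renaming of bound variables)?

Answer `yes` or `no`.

Term 1: ((q (((\f.(\g.(\h.((f h) (g h))))) t) (\a.a))) (\f.(\g.(\h.((f h) (g h))))))
Term 2: ((((\c.(\f.(\g.(\h.((f h) (g h)))))) (w p)) ((\f.(\g.(\h.(f (g h))))) t)) ((\a.a) (\f.(\g.(\h.(f (g h)))))))
Alpha-equivalence: compare structure up to binder renaming.
Result: False

Answer: no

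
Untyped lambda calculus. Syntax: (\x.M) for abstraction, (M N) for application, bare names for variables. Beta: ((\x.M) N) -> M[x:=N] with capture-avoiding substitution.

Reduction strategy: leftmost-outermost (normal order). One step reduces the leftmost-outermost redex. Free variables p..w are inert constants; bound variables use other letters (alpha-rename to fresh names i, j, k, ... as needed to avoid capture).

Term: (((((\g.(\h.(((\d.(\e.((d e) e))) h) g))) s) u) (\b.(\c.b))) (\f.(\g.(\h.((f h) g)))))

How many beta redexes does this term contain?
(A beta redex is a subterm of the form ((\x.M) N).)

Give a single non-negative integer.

Answer: 2

Derivation:
Term: (((((\g.(\h.(((\d.(\e.((d e) e))) h) g))) s) u) (\b.(\c.b))) (\f.(\g.(\h.((f h) g)))))
  Redex: ((\g.(\h.(((\d.(\e.((d e) e))) h) g))) s)
  Redex: ((\d.(\e.((d e) e))) h)
Total redexes: 2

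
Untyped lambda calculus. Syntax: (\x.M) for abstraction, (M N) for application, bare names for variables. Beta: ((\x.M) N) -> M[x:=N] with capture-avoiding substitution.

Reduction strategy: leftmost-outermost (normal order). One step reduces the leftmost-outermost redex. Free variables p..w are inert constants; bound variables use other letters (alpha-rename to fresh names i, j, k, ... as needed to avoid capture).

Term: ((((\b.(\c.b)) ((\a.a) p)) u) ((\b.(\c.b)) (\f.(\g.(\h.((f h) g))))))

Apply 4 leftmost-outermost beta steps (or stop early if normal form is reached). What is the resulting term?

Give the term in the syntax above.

Step 0: ((((\b.(\c.b)) ((\a.a) p)) u) ((\b.(\c.b)) (\f.(\g.(\h.((f h) g))))))
Step 1: (((\c.((\a.a) p)) u) ((\b.(\c.b)) (\f.(\g.(\h.((f h) g))))))
Step 2: (((\a.a) p) ((\b.(\c.b)) (\f.(\g.(\h.((f h) g))))))
Step 3: (p ((\b.(\c.b)) (\f.(\g.(\h.((f h) g))))))
Step 4: (p (\c.(\f.(\g.(\h.((f h) g))))))

Answer: (p (\c.(\f.(\g.(\h.((f h) g))))))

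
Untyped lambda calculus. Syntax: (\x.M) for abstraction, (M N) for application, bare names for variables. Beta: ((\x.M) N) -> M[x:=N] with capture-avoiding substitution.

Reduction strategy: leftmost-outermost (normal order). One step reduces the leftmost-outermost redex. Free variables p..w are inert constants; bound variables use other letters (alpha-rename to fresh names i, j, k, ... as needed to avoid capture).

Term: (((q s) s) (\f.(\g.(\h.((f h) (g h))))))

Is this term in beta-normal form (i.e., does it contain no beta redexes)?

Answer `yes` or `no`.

Answer: yes

Derivation:
Term: (((q s) s) (\f.(\g.(\h.((f h) (g h))))))
No beta redexes found.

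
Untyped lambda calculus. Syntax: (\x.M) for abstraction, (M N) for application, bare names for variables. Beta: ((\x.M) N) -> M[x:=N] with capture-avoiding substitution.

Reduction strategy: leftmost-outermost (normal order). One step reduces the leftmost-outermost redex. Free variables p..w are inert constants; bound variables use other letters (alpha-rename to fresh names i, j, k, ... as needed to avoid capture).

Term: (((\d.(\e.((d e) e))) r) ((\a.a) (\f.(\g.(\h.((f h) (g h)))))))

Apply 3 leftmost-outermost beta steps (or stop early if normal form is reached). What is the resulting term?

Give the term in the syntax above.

Answer: ((r (\f.(\g.(\h.((f h) (g h)))))) ((\a.a) (\f.(\g.(\h.((f h) (g h)))))))

Derivation:
Step 0: (((\d.(\e.((d e) e))) r) ((\a.a) (\f.(\g.(\h.((f h) (g h)))))))
Step 1: ((\e.((r e) e)) ((\a.a) (\f.(\g.(\h.((f h) (g h)))))))
Step 2: ((r ((\a.a) (\f.(\g.(\h.((f h) (g h))))))) ((\a.a) (\f.(\g.(\h.((f h) (g h)))))))
Step 3: ((r (\f.(\g.(\h.((f h) (g h)))))) ((\a.a) (\f.(\g.(\h.((f h) (g h)))))))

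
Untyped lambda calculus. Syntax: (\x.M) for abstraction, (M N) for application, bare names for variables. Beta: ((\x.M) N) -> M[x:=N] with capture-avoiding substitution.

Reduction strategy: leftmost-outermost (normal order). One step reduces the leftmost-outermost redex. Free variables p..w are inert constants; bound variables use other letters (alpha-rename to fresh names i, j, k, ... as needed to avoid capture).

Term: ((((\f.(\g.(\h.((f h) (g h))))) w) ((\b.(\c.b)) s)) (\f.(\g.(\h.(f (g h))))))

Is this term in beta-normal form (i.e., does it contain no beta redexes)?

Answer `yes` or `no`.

Term: ((((\f.(\g.(\h.((f h) (g h))))) w) ((\b.(\c.b)) s)) (\f.(\g.(\h.(f (g h))))))
Found 2 beta redex(es).

Answer: no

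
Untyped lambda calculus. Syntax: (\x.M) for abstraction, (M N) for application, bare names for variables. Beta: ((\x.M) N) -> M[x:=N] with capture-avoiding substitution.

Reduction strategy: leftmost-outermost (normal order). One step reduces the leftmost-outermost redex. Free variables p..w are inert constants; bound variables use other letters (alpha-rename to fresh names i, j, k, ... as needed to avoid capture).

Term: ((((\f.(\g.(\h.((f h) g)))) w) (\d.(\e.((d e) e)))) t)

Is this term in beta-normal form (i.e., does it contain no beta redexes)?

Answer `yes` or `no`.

Term: ((((\f.(\g.(\h.((f h) g)))) w) (\d.(\e.((d e) e)))) t)
Found 1 beta redex(es).

Answer: no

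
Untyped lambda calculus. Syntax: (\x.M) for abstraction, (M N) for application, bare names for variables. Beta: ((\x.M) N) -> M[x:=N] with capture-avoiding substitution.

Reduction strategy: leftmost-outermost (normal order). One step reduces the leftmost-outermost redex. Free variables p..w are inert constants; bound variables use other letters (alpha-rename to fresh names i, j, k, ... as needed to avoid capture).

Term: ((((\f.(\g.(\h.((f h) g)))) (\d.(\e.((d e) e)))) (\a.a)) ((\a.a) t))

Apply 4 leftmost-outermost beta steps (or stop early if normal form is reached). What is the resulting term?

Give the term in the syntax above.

Answer: ((\e.((((\a.a) t) e) e)) (\a.a))

Derivation:
Step 0: ((((\f.(\g.(\h.((f h) g)))) (\d.(\e.((d e) e)))) (\a.a)) ((\a.a) t))
Step 1: (((\g.(\h.(((\d.(\e.((d e) e))) h) g))) (\a.a)) ((\a.a) t))
Step 2: ((\h.(((\d.(\e.((d e) e))) h) (\a.a))) ((\a.a) t))
Step 3: (((\d.(\e.((d e) e))) ((\a.a) t)) (\a.a))
Step 4: ((\e.((((\a.a) t) e) e)) (\a.a))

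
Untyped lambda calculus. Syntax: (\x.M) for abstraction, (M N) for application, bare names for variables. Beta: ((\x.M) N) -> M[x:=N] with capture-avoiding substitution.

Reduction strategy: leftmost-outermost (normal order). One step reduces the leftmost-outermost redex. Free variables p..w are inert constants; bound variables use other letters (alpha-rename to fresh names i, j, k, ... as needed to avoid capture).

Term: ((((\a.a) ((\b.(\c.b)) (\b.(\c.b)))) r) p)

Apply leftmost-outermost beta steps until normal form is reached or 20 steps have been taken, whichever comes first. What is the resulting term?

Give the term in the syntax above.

Answer: (\c.p)

Derivation:
Step 0: ((((\a.a) ((\b.(\c.b)) (\b.(\c.b)))) r) p)
Step 1: ((((\b.(\c.b)) (\b.(\c.b))) r) p)
Step 2: (((\c.(\b.(\c.b))) r) p)
Step 3: ((\b.(\c.b)) p)
Step 4: (\c.p)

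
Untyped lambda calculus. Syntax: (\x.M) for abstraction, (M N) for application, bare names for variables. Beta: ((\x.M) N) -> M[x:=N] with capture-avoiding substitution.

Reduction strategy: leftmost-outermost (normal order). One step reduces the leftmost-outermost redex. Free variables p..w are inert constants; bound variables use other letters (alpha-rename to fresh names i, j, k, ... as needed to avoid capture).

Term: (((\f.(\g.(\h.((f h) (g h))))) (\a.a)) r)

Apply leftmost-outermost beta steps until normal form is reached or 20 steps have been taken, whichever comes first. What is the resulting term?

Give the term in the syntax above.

Answer: (\h.(h (r h)))

Derivation:
Step 0: (((\f.(\g.(\h.((f h) (g h))))) (\a.a)) r)
Step 1: ((\g.(\h.(((\a.a) h) (g h)))) r)
Step 2: (\h.(((\a.a) h) (r h)))
Step 3: (\h.(h (r h)))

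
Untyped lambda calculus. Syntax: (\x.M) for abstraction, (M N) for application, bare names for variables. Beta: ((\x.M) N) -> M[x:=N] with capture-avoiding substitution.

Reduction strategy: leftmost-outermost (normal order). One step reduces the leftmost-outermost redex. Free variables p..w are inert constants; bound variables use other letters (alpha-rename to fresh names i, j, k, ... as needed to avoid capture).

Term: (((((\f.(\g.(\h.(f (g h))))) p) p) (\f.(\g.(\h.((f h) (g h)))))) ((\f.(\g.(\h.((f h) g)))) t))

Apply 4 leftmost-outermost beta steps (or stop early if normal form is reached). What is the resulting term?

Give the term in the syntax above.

Step 0: (((((\f.(\g.(\h.(f (g h))))) p) p) (\f.(\g.(\h.((f h) (g h)))))) ((\f.(\g.(\h.((f h) g)))) t))
Step 1: ((((\g.(\h.(p (g h)))) p) (\f.(\g.(\h.((f h) (g h)))))) ((\f.(\g.(\h.((f h) g)))) t))
Step 2: (((\h.(p (p h))) (\f.(\g.(\h.((f h) (g h)))))) ((\f.(\g.(\h.((f h) g)))) t))
Step 3: ((p (p (\f.(\g.(\h.((f h) (g h))))))) ((\f.(\g.(\h.((f h) g)))) t))
Step 4: ((p (p (\f.(\g.(\h.((f h) (g h))))))) (\g.(\h.((t h) g))))

Answer: ((p (p (\f.(\g.(\h.((f h) (g h))))))) (\g.(\h.((t h) g))))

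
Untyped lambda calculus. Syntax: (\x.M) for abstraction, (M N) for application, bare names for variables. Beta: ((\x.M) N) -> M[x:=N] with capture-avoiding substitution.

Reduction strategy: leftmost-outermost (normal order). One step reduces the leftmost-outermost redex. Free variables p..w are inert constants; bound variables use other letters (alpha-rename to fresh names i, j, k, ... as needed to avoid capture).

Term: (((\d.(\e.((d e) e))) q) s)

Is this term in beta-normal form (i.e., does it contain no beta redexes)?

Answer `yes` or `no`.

Answer: no

Derivation:
Term: (((\d.(\e.((d e) e))) q) s)
Found 1 beta redex(es).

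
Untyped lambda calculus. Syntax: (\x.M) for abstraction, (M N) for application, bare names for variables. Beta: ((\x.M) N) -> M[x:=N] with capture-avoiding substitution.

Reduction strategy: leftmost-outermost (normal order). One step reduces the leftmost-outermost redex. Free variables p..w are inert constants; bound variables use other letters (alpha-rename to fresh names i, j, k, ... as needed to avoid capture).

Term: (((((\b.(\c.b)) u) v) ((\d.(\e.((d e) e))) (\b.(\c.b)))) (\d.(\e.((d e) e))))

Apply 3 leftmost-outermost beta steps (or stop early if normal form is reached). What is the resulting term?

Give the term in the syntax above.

Answer: ((u (\e.(((\b.(\c.b)) e) e))) (\d.(\e.((d e) e))))

Derivation:
Step 0: (((((\b.(\c.b)) u) v) ((\d.(\e.((d e) e))) (\b.(\c.b)))) (\d.(\e.((d e) e))))
Step 1: ((((\c.u) v) ((\d.(\e.((d e) e))) (\b.(\c.b)))) (\d.(\e.((d e) e))))
Step 2: ((u ((\d.(\e.((d e) e))) (\b.(\c.b)))) (\d.(\e.((d e) e))))
Step 3: ((u (\e.(((\b.(\c.b)) e) e))) (\d.(\e.((d e) e))))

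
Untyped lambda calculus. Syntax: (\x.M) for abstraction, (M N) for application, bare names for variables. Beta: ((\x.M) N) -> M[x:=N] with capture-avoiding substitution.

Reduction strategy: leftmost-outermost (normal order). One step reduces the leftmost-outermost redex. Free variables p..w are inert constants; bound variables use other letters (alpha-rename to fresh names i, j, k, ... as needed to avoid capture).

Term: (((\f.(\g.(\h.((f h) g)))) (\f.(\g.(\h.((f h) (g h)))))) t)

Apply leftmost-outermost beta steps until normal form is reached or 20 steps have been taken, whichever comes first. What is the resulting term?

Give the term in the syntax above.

Step 0: (((\f.(\g.(\h.((f h) g)))) (\f.(\g.(\h.((f h) (g h)))))) t)
Step 1: ((\g.(\h.(((\f.(\g.(\h.((f h) (g h))))) h) g))) t)
Step 2: (\h.(((\f.(\g.(\h.((f h) (g h))))) h) t))
Step 3: (\h.((\g.(\i.((h i) (g i)))) t))
Step 4: (\h.(\i.((h i) (t i))))

Answer: (\h.(\i.((h i) (t i))))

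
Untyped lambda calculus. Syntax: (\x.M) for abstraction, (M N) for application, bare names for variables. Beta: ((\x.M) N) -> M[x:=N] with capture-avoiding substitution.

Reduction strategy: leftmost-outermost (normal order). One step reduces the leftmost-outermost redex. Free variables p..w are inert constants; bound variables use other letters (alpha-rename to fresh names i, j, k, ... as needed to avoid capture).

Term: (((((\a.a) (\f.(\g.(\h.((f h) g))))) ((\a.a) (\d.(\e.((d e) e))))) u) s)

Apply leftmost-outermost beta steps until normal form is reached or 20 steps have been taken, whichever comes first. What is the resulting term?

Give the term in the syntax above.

Answer: ((s u) u)

Derivation:
Step 0: (((((\a.a) (\f.(\g.(\h.((f h) g))))) ((\a.a) (\d.(\e.((d e) e))))) u) s)
Step 1: ((((\f.(\g.(\h.((f h) g)))) ((\a.a) (\d.(\e.((d e) e))))) u) s)
Step 2: (((\g.(\h.((((\a.a) (\d.(\e.((d e) e)))) h) g))) u) s)
Step 3: ((\h.((((\a.a) (\d.(\e.((d e) e)))) h) u)) s)
Step 4: ((((\a.a) (\d.(\e.((d e) e)))) s) u)
Step 5: (((\d.(\e.((d e) e))) s) u)
Step 6: ((\e.((s e) e)) u)
Step 7: ((s u) u)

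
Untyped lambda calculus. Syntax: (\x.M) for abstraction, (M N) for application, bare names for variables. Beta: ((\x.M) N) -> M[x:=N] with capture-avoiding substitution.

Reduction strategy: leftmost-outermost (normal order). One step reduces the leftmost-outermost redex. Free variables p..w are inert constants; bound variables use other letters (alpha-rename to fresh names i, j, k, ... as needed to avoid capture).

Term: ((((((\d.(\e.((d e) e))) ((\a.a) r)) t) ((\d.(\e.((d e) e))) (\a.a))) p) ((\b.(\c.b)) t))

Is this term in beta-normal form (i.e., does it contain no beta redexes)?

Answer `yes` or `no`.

Term: ((((((\d.(\e.((d e) e))) ((\a.a) r)) t) ((\d.(\e.((d e) e))) (\a.a))) p) ((\b.(\c.b)) t))
Found 4 beta redex(es).

Answer: no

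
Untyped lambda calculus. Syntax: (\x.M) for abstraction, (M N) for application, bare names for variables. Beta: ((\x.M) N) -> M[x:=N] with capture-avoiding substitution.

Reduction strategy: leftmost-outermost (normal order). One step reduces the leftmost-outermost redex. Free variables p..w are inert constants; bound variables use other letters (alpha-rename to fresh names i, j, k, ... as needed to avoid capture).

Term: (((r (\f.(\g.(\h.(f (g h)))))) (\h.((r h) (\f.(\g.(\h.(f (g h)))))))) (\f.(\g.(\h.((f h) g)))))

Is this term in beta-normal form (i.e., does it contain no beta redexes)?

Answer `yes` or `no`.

Term: (((r (\f.(\g.(\h.(f (g h)))))) (\h.((r h) (\f.(\g.(\h.(f (g h)))))))) (\f.(\g.(\h.((f h) g)))))
No beta redexes found.

Answer: yes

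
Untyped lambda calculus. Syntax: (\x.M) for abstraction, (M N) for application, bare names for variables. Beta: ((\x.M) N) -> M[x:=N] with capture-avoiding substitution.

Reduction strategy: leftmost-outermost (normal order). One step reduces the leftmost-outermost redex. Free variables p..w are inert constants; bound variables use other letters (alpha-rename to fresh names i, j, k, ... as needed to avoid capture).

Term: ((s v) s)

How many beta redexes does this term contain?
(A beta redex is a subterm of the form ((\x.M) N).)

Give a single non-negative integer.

Answer: 0

Derivation:
Term: ((s v) s)
  (no redexes)
Total redexes: 0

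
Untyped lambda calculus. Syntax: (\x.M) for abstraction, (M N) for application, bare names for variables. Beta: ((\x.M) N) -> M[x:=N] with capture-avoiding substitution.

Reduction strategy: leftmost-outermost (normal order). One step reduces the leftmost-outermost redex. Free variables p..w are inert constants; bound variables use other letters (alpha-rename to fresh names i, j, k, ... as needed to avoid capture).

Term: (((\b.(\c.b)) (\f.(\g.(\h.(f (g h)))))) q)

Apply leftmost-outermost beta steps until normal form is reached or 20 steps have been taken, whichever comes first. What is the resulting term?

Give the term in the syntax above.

Answer: (\f.(\g.(\h.(f (g h)))))

Derivation:
Step 0: (((\b.(\c.b)) (\f.(\g.(\h.(f (g h)))))) q)
Step 1: ((\c.(\f.(\g.(\h.(f (g h)))))) q)
Step 2: (\f.(\g.(\h.(f (g h)))))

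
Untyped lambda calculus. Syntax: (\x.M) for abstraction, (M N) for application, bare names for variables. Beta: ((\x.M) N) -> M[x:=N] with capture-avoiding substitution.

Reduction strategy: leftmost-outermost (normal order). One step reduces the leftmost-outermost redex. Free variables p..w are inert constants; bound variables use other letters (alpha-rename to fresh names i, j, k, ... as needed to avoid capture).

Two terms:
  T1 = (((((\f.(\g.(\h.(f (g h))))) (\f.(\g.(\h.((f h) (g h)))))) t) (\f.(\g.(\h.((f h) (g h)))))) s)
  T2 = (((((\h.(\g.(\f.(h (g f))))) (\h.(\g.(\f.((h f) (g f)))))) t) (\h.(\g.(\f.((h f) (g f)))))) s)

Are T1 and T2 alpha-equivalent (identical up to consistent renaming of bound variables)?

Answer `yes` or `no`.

Term 1: (((((\f.(\g.(\h.(f (g h))))) (\f.(\g.(\h.((f h) (g h)))))) t) (\f.(\g.(\h.((f h) (g h)))))) s)
Term 2: (((((\h.(\g.(\f.(h (g f))))) (\h.(\g.(\f.((h f) (g f)))))) t) (\h.(\g.(\f.((h f) (g f)))))) s)
Alpha-equivalence: compare structure up to binder renaming.
Result: True

Answer: yes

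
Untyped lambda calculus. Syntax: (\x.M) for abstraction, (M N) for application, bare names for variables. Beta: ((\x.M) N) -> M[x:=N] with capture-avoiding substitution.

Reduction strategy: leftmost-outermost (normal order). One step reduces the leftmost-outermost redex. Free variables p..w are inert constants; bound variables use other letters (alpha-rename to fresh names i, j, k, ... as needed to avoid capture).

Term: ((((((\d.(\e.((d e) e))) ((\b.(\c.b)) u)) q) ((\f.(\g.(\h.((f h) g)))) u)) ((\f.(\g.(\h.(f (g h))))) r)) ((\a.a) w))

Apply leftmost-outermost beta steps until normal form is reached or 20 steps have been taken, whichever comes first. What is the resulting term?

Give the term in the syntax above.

Step 0: ((((((\d.(\e.((d e) e))) ((\b.(\c.b)) u)) q) ((\f.(\g.(\h.((f h) g)))) u)) ((\f.(\g.(\h.(f (g h))))) r)) ((\a.a) w))
Step 1: (((((\e.((((\b.(\c.b)) u) e) e)) q) ((\f.(\g.(\h.((f h) g)))) u)) ((\f.(\g.(\h.(f (g h))))) r)) ((\a.a) w))
Step 2: (((((((\b.(\c.b)) u) q) q) ((\f.(\g.(\h.((f h) g)))) u)) ((\f.(\g.(\h.(f (g h))))) r)) ((\a.a) w))
Step 3: ((((((\c.u) q) q) ((\f.(\g.(\h.((f h) g)))) u)) ((\f.(\g.(\h.(f (g h))))) r)) ((\a.a) w))
Step 4: ((((u q) ((\f.(\g.(\h.((f h) g)))) u)) ((\f.(\g.(\h.(f (g h))))) r)) ((\a.a) w))
Step 5: ((((u q) (\g.(\h.((u h) g)))) ((\f.(\g.(\h.(f (g h))))) r)) ((\a.a) w))
Step 6: ((((u q) (\g.(\h.((u h) g)))) (\g.(\h.(r (g h))))) ((\a.a) w))
Step 7: ((((u q) (\g.(\h.((u h) g)))) (\g.(\h.(r (g h))))) w)

Answer: ((((u q) (\g.(\h.((u h) g)))) (\g.(\h.(r (g h))))) w)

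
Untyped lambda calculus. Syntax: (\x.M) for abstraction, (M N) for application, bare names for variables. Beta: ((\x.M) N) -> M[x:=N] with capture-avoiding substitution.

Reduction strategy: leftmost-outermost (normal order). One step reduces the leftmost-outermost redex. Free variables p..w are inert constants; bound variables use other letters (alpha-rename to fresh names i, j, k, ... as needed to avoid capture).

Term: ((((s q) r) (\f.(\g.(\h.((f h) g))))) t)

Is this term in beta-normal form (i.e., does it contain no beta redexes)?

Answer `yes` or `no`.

Term: ((((s q) r) (\f.(\g.(\h.((f h) g))))) t)
No beta redexes found.

Answer: yes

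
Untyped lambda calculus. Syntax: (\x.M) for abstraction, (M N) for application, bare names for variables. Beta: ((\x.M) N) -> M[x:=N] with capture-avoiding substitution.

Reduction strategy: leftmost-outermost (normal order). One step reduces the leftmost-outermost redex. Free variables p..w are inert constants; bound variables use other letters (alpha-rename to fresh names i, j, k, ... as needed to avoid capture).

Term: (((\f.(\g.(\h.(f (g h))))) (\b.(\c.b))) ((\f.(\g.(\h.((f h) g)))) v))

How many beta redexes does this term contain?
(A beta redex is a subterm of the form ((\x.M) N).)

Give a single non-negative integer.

Answer: 2

Derivation:
Term: (((\f.(\g.(\h.(f (g h))))) (\b.(\c.b))) ((\f.(\g.(\h.((f h) g)))) v))
  Redex: ((\f.(\g.(\h.(f (g h))))) (\b.(\c.b)))
  Redex: ((\f.(\g.(\h.((f h) g)))) v)
Total redexes: 2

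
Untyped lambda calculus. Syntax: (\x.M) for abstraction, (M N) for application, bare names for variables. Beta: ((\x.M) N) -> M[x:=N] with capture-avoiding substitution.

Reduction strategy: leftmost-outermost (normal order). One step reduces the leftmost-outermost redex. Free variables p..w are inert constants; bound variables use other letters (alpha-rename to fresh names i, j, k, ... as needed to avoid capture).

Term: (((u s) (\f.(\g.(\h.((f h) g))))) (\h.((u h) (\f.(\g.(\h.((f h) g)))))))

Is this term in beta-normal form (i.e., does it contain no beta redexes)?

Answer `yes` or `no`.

Answer: yes

Derivation:
Term: (((u s) (\f.(\g.(\h.((f h) g))))) (\h.((u h) (\f.(\g.(\h.((f h) g)))))))
No beta redexes found.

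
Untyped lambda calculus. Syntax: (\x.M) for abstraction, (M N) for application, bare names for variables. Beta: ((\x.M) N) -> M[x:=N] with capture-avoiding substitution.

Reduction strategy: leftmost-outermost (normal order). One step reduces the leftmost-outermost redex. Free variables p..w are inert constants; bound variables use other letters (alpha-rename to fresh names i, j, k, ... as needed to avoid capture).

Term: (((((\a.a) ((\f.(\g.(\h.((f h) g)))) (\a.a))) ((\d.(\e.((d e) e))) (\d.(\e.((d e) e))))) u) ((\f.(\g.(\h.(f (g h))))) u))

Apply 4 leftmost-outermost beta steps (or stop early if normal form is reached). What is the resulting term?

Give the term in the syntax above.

Answer: ((((\a.a) u) ((\d.(\e.((d e) e))) (\d.(\e.((d e) e))))) ((\f.(\g.(\h.(f (g h))))) u))

Derivation:
Step 0: (((((\a.a) ((\f.(\g.(\h.((f h) g)))) (\a.a))) ((\d.(\e.((d e) e))) (\d.(\e.((d e) e))))) u) ((\f.(\g.(\h.(f (g h))))) u))
Step 1: (((((\f.(\g.(\h.((f h) g)))) (\a.a)) ((\d.(\e.((d e) e))) (\d.(\e.((d e) e))))) u) ((\f.(\g.(\h.(f (g h))))) u))
Step 2: ((((\g.(\h.(((\a.a) h) g))) ((\d.(\e.((d e) e))) (\d.(\e.((d e) e))))) u) ((\f.(\g.(\h.(f (g h))))) u))
Step 3: (((\h.(((\a.a) h) ((\d.(\e.((d e) e))) (\d.(\e.((d e) e)))))) u) ((\f.(\g.(\h.(f (g h))))) u))
Step 4: ((((\a.a) u) ((\d.(\e.((d e) e))) (\d.(\e.((d e) e))))) ((\f.(\g.(\h.(f (g h))))) u))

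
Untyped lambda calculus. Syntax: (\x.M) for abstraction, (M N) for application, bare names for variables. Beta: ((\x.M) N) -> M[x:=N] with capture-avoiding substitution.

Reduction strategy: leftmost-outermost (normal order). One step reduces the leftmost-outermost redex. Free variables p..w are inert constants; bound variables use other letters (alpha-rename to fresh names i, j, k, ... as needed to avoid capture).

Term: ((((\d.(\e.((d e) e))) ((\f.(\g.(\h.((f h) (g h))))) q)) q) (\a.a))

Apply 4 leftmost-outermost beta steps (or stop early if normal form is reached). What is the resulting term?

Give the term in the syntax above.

Step 0: ((((\d.(\e.((d e) e))) ((\f.(\g.(\h.((f h) (g h))))) q)) q) (\a.a))
Step 1: (((\e.((((\f.(\g.(\h.((f h) (g h))))) q) e) e)) q) (\a.a))
Step 2: (((((\f.(\g.(\h.((f h) (g h))))) q) q) q) (\a.a))
Step 3: ((((\g.(\h.((q h) (g h)))) q) q) (\a.a))
Step 4: (((\h.((q h) (q h))) q) (\a.a))

Answer: (((\h.((q h) (q h))) q) (\a.a))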